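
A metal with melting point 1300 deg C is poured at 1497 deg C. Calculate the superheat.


Formula: Superheat = T_pour - T_melt
Superheat = 1497 - 1300 = 197 deg C

Answer: 197 deg C


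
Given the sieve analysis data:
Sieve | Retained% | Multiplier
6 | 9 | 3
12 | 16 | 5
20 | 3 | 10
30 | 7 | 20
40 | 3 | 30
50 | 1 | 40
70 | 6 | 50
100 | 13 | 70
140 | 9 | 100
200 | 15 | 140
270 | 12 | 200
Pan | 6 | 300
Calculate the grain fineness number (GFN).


Formula: GFN = sum(pct * multiplier) / sum(pct)
sum(pct * multiplier) = 8817
sum(pct) = 100
GFN = 8817 / 100 = 88.17

Answer: 88.17


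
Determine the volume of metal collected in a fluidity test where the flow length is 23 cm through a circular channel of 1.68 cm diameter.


Formula: V = pi * (d/2)^2 * L  (cylinder volume)
Radius = 1.68/2 = 0.84 cm
V = pi * 0.84^2 * 23 = 50.9843 cm^3

Answer: 50.9843 cm^3


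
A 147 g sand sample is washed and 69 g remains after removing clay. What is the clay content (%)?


Formula: Clay% = (W_total - W_washed) / W_total * 100
Clay mass = 147 - 69 = 78 g
Clay% = 78 / 147 * 100 = 53.0612%

Answer: 53.0612%


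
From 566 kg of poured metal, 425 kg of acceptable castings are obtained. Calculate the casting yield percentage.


Formula: Casting Yield = (W_good / W_total) * 100
Yield = (425 kg / 566 kg) * 100 = 75.0883%

Final answer: 75.0883%


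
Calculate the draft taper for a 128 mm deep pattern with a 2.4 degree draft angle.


Formula: taper = depth * tan(draft_angle)
tan(2.4 deg) = 0.0419124
taper = 128 mm * 0.0419124 = 5.3648 mm

Final answer: 5.3648 mm


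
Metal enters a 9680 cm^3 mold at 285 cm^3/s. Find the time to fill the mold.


Formula: t_fill = V_mold / Q_flow
t = 9680 cm^3 / 285 cm^3/s = 33.9649 s

33.9649 s


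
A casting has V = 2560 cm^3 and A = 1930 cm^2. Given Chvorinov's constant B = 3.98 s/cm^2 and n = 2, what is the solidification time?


Formula: t_s = B * (V/A)^n  (Chvorinov's rule, n=2)
Modulus M = V/A = 2560/1930 = 1.326425 cm
M^2 = 1.326425^2 = 1.759403 cm^2
t_s = 3.98 * 1.759403 = 7.0024 s

7.0024 s


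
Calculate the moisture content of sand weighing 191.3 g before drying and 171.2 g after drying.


Formula: MC = (W_wet - W_dry) / W_wet * 100
Water mass = 191.3 - 171.2 = 20.1 g
MC = 20.1 / 191.3 * 100 = 10.5071%

10.5071%


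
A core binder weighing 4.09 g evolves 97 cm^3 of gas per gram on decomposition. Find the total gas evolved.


Formula: V_gas = W_binder * gas_evolution_rate
V = 4.09 g * 97 cm^3/g = 396.7300 cm^3

Answer: 396.7300 cm^3


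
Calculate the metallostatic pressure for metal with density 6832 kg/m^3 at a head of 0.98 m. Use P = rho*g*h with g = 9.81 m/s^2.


Formula: P = rho * g * h
rho * g = 6832 * 9.81 = 67021.92 N/m^3
P = 67021.92 * 0.98 = 65681.4816 Pa

Final answer: 65681.4816 Pa


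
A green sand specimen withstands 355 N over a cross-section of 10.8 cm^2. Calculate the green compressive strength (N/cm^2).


Formula: Compressive Strength = Force / Area
Strength = 355 N / 10.8 cm^2 = 32.8704 N/cm^2

Final answer: 32.8704 N/cm^2


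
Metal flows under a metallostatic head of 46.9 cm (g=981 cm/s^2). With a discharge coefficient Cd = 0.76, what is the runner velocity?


Formula: v = Cd * sqrt(2 * g * h)  (Torricelli with discharge coefficient)
2*g*h = 2 * 981 * 46.9 = 92017.8 cm^2/s^2
sqrt(92017.8) = 303.34436 cm/s
v = 0.76 * 303.34436 = 230.5417 cm/s

230.5417 cm/s


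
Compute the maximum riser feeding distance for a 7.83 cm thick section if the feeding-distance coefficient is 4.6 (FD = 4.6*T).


Formula: FD = 4.6 * T  (riser feeding-distance rule)
FD = 4.6 * 7.83 cm = 36.0180 cm

Final answer: 36.0180 cm


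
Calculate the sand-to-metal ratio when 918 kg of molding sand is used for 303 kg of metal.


Formula: Sand-to-Metal Ratio = W_sand / W_metal
Ratio = 918 kg / 303 kg = 3.0297

Answer: 3.0297


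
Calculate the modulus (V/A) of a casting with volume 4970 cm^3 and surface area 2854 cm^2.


Formula: Casting Modulus M = V / A
M = 4970 cm^3 / 2854 cm^2 = 1.7414 cm


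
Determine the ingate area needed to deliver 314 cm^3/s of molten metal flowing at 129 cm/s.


Formula: A_ingate = Q / v  (continuity equation)
A = 314 cm^3/s / 129 cm/s = 2.4341 cm^2

Answer: 2.4341 cm^2


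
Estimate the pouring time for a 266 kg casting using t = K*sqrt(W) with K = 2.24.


Formula: t = K * sqrt(W)
sqrt(W) = sqrt(266) = 16.30951
t = 2.24 * 16.30951 = 36.5333 s

36.5333 s


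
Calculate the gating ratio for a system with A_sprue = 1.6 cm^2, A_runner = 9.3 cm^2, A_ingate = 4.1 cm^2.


Sprue:Runner:Ingate = 1 : 9.3/1.6 : 4.1/1.6 = 1:5.81:2.56

Answer: 1:5.81:2.56


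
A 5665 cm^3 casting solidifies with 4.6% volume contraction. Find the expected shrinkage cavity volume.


Formula: V_shrink = V_casting * shrinkage_pct / 100
V_shrink = 5665 cm^3 * 4.6 / 100 = 260.5900 cm^3

Answer: 260.5900 cm^3


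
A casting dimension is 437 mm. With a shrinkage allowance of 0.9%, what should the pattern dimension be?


Formula: L_pattern = L_casting * (1 + shrinkage_rate/100)
Shrinkage factor = 1 + 0.9/100 = 1.009
L_pattern = 437 mm * 1.009 = 440.9330 mm

440.9330 mm


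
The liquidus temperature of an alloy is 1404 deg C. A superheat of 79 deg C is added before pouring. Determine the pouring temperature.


Formula: T_pour = T_melt + Superheat
T_pour = 1404 + 79 = 1483 deg C

1483 deg C


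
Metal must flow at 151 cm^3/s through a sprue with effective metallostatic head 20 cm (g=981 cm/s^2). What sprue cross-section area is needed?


Formula: v = sqrt(2*g*h), A = Q/v
Velocity: v = sqrt(2 * 981 * 20) = sqrt(39240) = 198.0909 cm/s
Sprue area: A = Q / v = 151 / 198.0909 = 0.7623 cm^2

Answer: 0.7623 cm^2


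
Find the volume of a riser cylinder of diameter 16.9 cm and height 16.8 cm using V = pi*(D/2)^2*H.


Formula: V = pi * (D/2)^2 * H  (cylinder volume)
Radius = D/2 = 16.9/2 = 8.45 cm
V = pi * 8.45^2 * 16.8 = 3768.5352 cm^3


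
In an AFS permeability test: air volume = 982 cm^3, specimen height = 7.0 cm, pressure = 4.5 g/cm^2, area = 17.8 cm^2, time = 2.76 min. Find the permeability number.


Formula: Permeability Number P = (V * H) / (p * A * t)
Numerator: V * H = 982 * 7.0 = 6874.0
Denominator: p * A * t = 4.5 * 17.8 * 2.76 = 221.076
P = 6874.0 / 221.076 = 31.0934

Final answer: 31.0934


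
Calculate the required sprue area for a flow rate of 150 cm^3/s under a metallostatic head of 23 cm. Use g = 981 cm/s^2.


Formula: v = sqrt(2*g*h), A = Q/v
Velocity: v = sqrt(2 * 981 * 23) = sqrt(45126) = 212.4288 cm/s
Sprue area: A = Q / v = 150 / 212.4288 = 0.7061 cm^2

Answer: 0.7061 cm^2


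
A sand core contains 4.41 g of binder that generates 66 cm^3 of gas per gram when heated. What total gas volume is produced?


Formula: V_gas = W_binder * gas_evolution_rate
V = 4.41 g * 66 cm^3/g = 291.0600 cm^3

291.0600 cm^3


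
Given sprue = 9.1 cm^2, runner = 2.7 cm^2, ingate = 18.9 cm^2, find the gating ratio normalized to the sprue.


Sprue:Runner:Ingate = 1 : 2.7/9.1 : 18.9/9.1 = 1:0.30:2.08

Final answer: 1:0.30:2.08


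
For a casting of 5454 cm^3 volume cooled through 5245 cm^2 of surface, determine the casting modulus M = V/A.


Formula: Casting Modulus M = V / A
M = 5454 cm^3 / 5245 cm^2 = 1.0398 cm

Answer: 1.0398 cm


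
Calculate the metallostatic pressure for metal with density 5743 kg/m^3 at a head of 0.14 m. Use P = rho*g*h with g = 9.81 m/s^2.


Formula: P = rho * g * h
rho * g = 5743 * 9.81 = 56338.83 N/m^3
P = 56338.83 * 0.14 = 7887.4362 Pa

Final answer: 7887.4362 Pa


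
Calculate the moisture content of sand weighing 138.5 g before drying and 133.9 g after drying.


Formula: MC = (W_wet - W_dry) / W_wet * 100
Water mass = 138.5 - 133.9 = 4.6 g
MC = 4.6 / 138.5 * 100 = 3.3213%

Answer: 3.3213%


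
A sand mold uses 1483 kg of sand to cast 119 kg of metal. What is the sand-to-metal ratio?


Formula: Sand-to-Metal Ratio = W_sand / W_metal
Ratio = 1483 kg / 119 kg = 12.4622

12.4622


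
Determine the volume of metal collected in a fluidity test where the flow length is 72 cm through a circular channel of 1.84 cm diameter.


Formula: V = pi * (d/2)^2 * L  (cylinder volume)
Radius = 1.84/2 = 0.92 cm
V = pi * 0.92^2 * 72 = 191.4512 cm^3

Final answer: 191.4512 cm^3


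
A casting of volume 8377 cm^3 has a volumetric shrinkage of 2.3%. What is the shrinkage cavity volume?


Formula: V_shrink = V_casting * shrinkage_pct / 100
V_shrink = 8377 cm^3 * 2.3 / 100 = 192.6710 cm^3

192.6710 cm^3


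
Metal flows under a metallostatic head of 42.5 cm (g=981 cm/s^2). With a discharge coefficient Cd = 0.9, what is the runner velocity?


Formula: v = Cd * sqrt(2 * g * h)  (Torricelli with discharge coefficient)
2*g*h = 2 * 981 * 42.5 = 83385.0 cm^2/s^2
sqrt(83385.0) = 288.76461 cm/s
v = 0.9 * 288.76461 = 259.8881 cm/s


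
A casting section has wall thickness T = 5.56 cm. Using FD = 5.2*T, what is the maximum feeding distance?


Formula: FD = 5.2 * T  (riser feeding-distance rule)
FD = 5.2 * 5.56 cm = 28.9120 cm

Final answer: 28.9120 cm


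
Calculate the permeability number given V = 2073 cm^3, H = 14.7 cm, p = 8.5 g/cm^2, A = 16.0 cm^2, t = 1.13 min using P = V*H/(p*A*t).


Formula: Permeability Number P = (V * H) / (p * A * t)
Numerator: V * H = 2073 * 14.7 = 30473.1
Denominator: p * A * t = 8.5 * 16.0 * 1.13 = 153.68
P = 30473.1 / 153.68 = 198.2893

Final answer: 198.2893


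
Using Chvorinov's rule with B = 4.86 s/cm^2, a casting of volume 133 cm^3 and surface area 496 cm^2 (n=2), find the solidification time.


Formula: t_s = B * (V/A)^n  (Chvorinov's rule, n=2)
Modulus M = V/A = 133/496 = 0.268145 cm
M^2 = 0.268145^2 = 0.071902 cm^2
t_s = 4.86 * 0.071902 = 0.3494 s


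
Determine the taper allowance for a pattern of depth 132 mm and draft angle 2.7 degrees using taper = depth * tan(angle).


Formula: taper = depth * tan(draft_angle)
tan(2.7 deg) = 0.0471588
taper = 132 mm * 0.0471588 = 6.2250 mm


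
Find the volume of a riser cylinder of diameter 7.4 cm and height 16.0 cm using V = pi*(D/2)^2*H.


Formula: V = pi * (D/2)^2 * H  (cylinder volume)
Radius = D/2 = 7.4/2 = 3.7 cm
V = pi * 3.7^2 * 16.0 = 688.1345 cm^3


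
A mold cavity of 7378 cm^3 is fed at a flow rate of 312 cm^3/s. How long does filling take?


Formula: t_fill = V_mold / Q_flow
t = 7378 cm^3 / 312 cm^3/s = 23.6474 s

Answer: 23.6474 s


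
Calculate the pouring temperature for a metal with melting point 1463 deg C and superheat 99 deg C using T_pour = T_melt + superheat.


Formula: T_pour = T_melt + Superheat
T_pour = 1463 + 99 = 1562 deg C


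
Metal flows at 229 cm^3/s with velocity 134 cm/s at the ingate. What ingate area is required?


Formula: A_ingate = Q / v  (continuity equation)
A = 229 cm^3/s / 134 cm/s = 1.7090 cm^2


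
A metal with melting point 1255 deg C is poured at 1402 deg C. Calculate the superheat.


Formula: Superheat = T_pour - T_melt
Superheat = 1402 - 1255 = 147 deg C

Answer: 147 deg C


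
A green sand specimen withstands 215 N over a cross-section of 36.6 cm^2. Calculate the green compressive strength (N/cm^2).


Formula: Compressive Strength = Force / Area
Strength = 215 N / 36.6 cm^2 = 5.8743 N/cm^2

Answer: 5.8743 N/cm^2


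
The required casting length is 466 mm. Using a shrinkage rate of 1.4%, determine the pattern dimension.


Formula: L_pattern = L_casting * (1 + shrinkage_rate/100)
Shrinkage factor = 1 + 1.4/100 = 1.014
L_pattern = 466 mm * 1.014 = 472.5240 mm


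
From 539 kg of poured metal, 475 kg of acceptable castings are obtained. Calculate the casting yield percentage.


Formula: Casting Yield = (W_good / W_total) * 100
Yield = (475 kg / 539 kg) * 100 = 88.1262%

88.1262%


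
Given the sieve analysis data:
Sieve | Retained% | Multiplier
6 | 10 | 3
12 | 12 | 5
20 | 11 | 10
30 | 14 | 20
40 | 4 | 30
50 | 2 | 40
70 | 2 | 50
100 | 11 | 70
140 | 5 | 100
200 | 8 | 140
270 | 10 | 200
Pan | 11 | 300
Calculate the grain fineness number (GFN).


Formula: GFN = sum(pct * multiplier) / sum(pct)
sum(pct * multiplier) = 8470
sum(pct) = 100
GFN = 8470 / 100 = 84.70

84.70


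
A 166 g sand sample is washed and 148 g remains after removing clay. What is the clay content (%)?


Formula: Clay% = (W_total - W_washed) / W_total * 100
Clay mass = 166 - 148 = 18 g
Clay% = 18 / 166 * 100 = 10.8434%

Final answer: 10.8434%


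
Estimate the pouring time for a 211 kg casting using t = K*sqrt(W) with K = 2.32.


Formula: t = K * sqrt(W)
sqrt(W) = sqrt(211) = 14.52584
t = 2.32 * 14.52584 = 33.6999 s

Answer: 33.6999 s


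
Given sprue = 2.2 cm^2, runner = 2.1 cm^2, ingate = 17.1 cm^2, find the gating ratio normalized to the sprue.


Sprue:Runner:Ingate = 1 : 2.1/2.2 : 17.1/2.2 = 1:0.95:7.77

Final answer: 1:0.95:7.77


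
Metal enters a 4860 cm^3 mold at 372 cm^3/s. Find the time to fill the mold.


Formula: t_fill = V_mold / Q_flow
t = 4860 cm^3 / 372 cm^3/s = 13.0645 s


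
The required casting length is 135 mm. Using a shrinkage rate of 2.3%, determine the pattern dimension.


Formula: L_pattern = L_casting * (1 + shrinkage_rate/100)
Shrinkage factor = 1 + 2.3/100 = 1.023
L_pattern = 135 mm * 1.023 = 138.1050 mm

Answer: 138.1050 mm


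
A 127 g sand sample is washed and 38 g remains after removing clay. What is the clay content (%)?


Formula: Clay% = (W_total - W_washed) / W_total * 100
Clay mass = 127 - 38 = 89 g
Clay% = 89 / 127 * 100 = 70.0787%

Final answer: 70.0787%


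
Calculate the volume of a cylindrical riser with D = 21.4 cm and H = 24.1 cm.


Formula: V = pi * (D/2)^2 * H  (cylinder volume)
Radius = D/2 = 21.4/2 = 10.7 cm
V = pi * 10.7^2 * 24.1 = 8668.3107 cm^3

8668.3107 cm^3


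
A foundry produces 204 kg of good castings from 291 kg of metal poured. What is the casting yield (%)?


Formula: Casting Yield = (W_good / W_total) * 100
Yield = (204 kg / 291 kg) * 100 = 70.1031%

Final answer: 70.1031%


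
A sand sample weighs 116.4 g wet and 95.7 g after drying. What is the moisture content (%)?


Formula: MC = (W_wet - W_dry) / W_wet * 100
Water mass = 116.4 - 95.7 = 20.7 g
MC = 20.7 / 116.4 * 100 = 17.7835%

Final answer: 17.7835%


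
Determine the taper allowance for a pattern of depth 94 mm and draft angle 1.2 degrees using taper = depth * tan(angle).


Formula: taper = depth * tan(draft_angle)
tan(1.2 deg) = 0.0209470
taper = 94 mm * 0.0209470 = 1.9690 mm

Final answer: 1.9690 mm


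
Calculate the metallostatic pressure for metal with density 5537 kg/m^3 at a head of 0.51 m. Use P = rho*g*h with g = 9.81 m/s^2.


Formula: P = rho * g * h
rho * g = 5537 * 9.81 = 54317.97 N/m^3
P = 54317.97 * 0.51 = 27702.1647 Pa

Final answer: 27702.1647 Pa


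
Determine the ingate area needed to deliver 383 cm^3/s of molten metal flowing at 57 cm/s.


Formula: A_ingate = Q / v  (continuity equation)
A = 383 cm^3/s / 57 cm/s = 6.7193 cm^2

Final answer: 6.7193 cm^2


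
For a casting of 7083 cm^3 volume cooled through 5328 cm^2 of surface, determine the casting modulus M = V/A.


Formula: Casting Modulus M = V / A
M = 7083 cm^3 / 5328 cm^2 = 1.3294 cm

Answer: 1.3294 cm


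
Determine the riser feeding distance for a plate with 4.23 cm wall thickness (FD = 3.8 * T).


Formula: FD = 3.8 * T  (riser feeding-distance rule)
FD = 3.8 * 4.23 cm = 16.0740 cm

Final answer: 16.0740 cm


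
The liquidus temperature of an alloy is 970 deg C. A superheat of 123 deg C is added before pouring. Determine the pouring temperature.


Formula: T_pour = T_melt + Superheat
T_pour = 970 + 123 = 1093 deg C


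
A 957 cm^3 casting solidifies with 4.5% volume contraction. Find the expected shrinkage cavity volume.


Formula: V_shrink = V_casting * shrinkage_pct / 100
V_shrink = 957 cm^3 * 4.5 / 100 = 43.0650 cm^3

Answer: 43.0650 cm^3


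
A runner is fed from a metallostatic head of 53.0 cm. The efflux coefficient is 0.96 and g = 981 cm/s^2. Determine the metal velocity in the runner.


Formula: v = Cd * sqrt(2 * g * h)  (Torricelli with discharge coefficient)
2*g*h = 2 * 981 * 53.0 = 103986.0 cm^2/s^2
sqrt(103986.0) = 322.46860 cm/s
v = 0.96 * 322.46860 = 309.5699 cm/s

Final answer: 309.5699 cm/s


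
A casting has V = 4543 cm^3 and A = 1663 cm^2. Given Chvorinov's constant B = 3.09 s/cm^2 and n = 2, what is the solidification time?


Formula: t_s = B * (V/A)^n  (Chvorinov's rule, n=2)
Modulus M = V/A = 4543/1663 = 2.731810 cm
M^2 = 2.731810^2 = 7.462786 cm^2
t_s = 3.09 * 7.462786 = 23.0600 s

23.0600 s


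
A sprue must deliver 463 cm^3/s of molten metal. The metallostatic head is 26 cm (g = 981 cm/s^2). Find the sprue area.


Formula: v = sqrt(2*g*h), A = Q/v
Velocity: v = sqrt(2 * 981 * 26) = sqrt(51012) = 225.8584 cm/s
Sprue area: A = Q / v = 463 / 225.8584 = 2.0500 cm^2

Answer: 2.0500 cm^2


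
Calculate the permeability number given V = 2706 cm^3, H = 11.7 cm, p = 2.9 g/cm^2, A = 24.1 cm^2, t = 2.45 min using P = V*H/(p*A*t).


Formula: Permeability Number P = (V * H) / (p * A * t)
Numerator: V * H = 2706 * 11.7 = 31660.2
Denominator: p * A * t = 2.9 * 24.1 * 2.45 = 171.2305
P = 31660.2 / 171.2305 = 184.8981


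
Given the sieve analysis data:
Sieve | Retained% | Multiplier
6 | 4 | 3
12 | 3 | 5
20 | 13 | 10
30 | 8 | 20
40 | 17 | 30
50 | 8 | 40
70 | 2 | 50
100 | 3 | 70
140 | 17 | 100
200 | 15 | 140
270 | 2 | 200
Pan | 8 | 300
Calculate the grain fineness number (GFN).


Formula: GFN = sum(pct * multiplier) / sum(pct)
sum(pct * multiplier) = 8057
sum(pct) = 100
GFN = 8057 / 100 = 80.57

Final answer: 80.57


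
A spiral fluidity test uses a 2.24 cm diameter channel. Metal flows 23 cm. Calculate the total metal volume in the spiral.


Formula: V = pi * (d/2)^2 * L  (cylinder volume)
Radius = 2.24/2 = 1.12 cm
V = pi * 1.12^2 * 23 = 90.6387 cm^3


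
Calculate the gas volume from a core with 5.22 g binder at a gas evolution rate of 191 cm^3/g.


Formula: V_gas = W_binder * gas_evolution_rate
V = 5.22 g * 191 cm^3/g = 997.0200 cm^3


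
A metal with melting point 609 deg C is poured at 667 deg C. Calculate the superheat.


Formula: Superheat = T_pour - T_melt
Superheat = 667 - 609 = 58 deg C


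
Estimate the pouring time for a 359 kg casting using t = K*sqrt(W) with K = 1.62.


Formula: t = K * sqrt(W)
sqrt(W) = sqrt(359) = 18.94730
t = 1.62 * 18.94730 = 30.6946 s

30.6946 s


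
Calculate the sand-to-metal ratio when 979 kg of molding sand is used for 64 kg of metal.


Formula: Sand-to-Metal Ratio = W_sand / W_metal
Ratio = 979 kg / 64 kg = 15.2969

15.2969


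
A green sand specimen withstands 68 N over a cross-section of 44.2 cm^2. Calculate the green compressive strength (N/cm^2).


Formula: Compressive Strength = Force / Area
Strength = 68 N / 44.2 cm^2 = 1.5385 N/cm^2

1.5385 N/cm^2


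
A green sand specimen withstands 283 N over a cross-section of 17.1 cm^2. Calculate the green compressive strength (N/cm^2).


Formula: Compressive Strength = Force / Area
Strength = 283 N / 17.1 cm^2 = 16.5497 N/cm^2

Answer: 16.5497 N/cm^2


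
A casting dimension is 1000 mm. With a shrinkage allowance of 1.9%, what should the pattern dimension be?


Formula: L_pattern = L_casting * (1 + shrinkage_rate/100)
Shrinkage factor = 1 + 1.9/100 = 1.019
L_pattern = 1000 mm * 1.019 = 1019.0000 mm

1019.0000 mm


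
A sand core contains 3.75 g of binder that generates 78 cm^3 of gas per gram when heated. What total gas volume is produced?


Formula: V_gas = W_binder * gas_evolution_rate
V = 3.75 g * 78 cm^3/g = 292.5000 cm^3


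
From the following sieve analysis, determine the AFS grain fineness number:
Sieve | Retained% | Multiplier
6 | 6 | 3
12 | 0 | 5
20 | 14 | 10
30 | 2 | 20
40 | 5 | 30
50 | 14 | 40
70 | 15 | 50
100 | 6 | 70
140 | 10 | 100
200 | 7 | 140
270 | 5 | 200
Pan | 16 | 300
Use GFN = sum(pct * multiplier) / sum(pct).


Formula: GFN = sum(pct * multiplier) / sum(pct)
sum(pct * multiplier) = 9858
sum(pct) = 100
GFN = 9858 / 100 = 98.58

Answer: 98.58


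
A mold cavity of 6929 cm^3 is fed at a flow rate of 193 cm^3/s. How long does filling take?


Formula: t_fill = V_mold / Q_flow
t = 6929 cm^3 / 193 cm^3/s = 35.9016 s

Final answer: 35.9016 s


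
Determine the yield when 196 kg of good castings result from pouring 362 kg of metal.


Formula: Casting Yield = (W_good / W_total) * 100
Yield = (196 kg / 362 kg) * 100 = 54.1436%

54.1436%


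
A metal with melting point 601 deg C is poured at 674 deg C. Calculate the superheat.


Formula: Superheat = T_pour - T_melt
Superheat = 674 - 601 = 73 deg C

Final answer: 73 deg C


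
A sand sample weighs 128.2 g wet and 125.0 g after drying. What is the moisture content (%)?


Formula: MC = (W_wet - W_dry) / W_wet * 100
Water mass = 128.2 - 125.0 = 3.2 g
MC = 3.2 / 128.2 * 100 = 2.4961%

2.4961%


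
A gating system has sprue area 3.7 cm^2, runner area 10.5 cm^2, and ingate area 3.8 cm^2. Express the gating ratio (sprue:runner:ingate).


Sprue:Runner:Ingate = 1 : 10.5/3.7 : 3.8/3.7 = 1:2.84:1.03

Final answer: 1:2.84:1.03


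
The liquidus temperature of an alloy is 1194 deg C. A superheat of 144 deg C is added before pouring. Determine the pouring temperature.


Formula: T_pour = T_melt + Superheat
T_pour = 1194 + 144 = 1338 deg C

1338 deg C


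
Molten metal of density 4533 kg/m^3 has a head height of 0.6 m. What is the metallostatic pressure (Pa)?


Formula: P = rho * g * h
rho * g = 4533 * 9.81 = 44468.73 N/m^3
P = 44468.73 * 0.6 = 26681.2380 Pa


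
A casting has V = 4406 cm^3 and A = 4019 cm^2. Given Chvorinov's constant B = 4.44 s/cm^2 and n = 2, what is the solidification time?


Formula: t_s = B * (V/A)^n  (Chvorinov's rule, n=2)
Modulus M = V/A = 4406/4019 = 1.096293 cm
M^2 = 1.096293^2 = 1.201858 cm^2
t_s = 4.44 * 1.201858 = 5.3362 s

Answer: 5.3362 s


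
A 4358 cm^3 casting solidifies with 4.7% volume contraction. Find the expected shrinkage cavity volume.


Formula: V_shrink = V_casting * shrinkage_pct / 100
V_shrink = 4358 cm^3 * 4.7 / 100 = 204.8260 cm^3


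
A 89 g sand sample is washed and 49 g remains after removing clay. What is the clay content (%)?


Formula: Clay% = (W_total - W_washed) / W_total * 100
Clay mass = 89 - 49 = 40 g
Clay% = 40 / 89 * 100 = 44.9438%


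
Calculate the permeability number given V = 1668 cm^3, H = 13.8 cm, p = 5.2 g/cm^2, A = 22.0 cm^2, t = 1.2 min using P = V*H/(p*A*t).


Formula: Permeability Number P = (V * H) / (p * A * t)
Numerator: V * H = 1668 * 13.8 = 23018.4
Denominator: p * A * t = 5.2 * 22.0 * 1.2 = 137.28
P = 23018.4 / 137.28 = 167.6748

Final answer: 167.6748


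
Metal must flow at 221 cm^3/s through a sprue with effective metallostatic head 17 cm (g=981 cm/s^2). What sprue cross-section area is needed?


Formula: v = sqrt(2*g*h), A = Q/v
Velocity: v = sqrt(2 * 981 * 17) = sqrt(33354) = 182.6308 cm/s
Sprue area: A = Q / v = 221 / 182.6308 = 1.2101 cm^2


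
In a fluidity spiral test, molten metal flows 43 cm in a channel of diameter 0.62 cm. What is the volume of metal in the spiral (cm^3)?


Formula: V = pi * (d/2)^2 * L  (cylinder volume)
Radius = 0.62/2 = 0.31 cm
V = pi * 0.31^2 * 43 = 12.9820 cm^3

12.9820 cm^3


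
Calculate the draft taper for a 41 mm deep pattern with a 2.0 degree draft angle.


Formula: taper = depth * tan(draft_angle)
tan(2.0 deg) = 0.0349208
taper = 41 mm * 0.0349208 = 1.4318 mm

Final answer: 1.4318 mm


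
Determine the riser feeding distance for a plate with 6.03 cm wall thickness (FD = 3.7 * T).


Formula: FD = 3.7 * T  (riser feeding-distance rule)
FD = 3.7 * 6.03 cm = 22.3110 cm

22.3110 cm


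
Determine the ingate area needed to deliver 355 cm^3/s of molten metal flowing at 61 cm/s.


Formula: A_ingate = Q / v  (continuity equation)
A = 355 cm^3/s / 61 cm/s = 5.8197 cm^2


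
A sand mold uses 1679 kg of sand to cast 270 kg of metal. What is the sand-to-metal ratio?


Formula: Sand-to-Metal Ratio = W_sand / W_metal
Ratio = 1679 kg / 270 kg = 6.2185


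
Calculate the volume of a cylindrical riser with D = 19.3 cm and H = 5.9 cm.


Formula: V = pi * (D/2)^2 * H  (cylinder volume)
Radius = D/2 = 19.3/2 = 9.65 cm
V = pi * 9.65^2 * 5.9 = 1726.0625 cm^3

1726.0625 cm^3


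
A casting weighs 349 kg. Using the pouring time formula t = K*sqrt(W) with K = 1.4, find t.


Formula: t = K * sqrt(W)
sqrt(W) = sqrt(349) = 18.68154
t = 1.4 * 18.68154 = 26.1542 s

26.1542 s


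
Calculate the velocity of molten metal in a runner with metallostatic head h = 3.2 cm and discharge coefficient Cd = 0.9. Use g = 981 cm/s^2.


Formula: v = Cd * sqrt(2 * g * h)  (Torricelli with discharge coefficient)
2*g*h = 2 * 981 * 3.2 = 6278.4 cm^2/s^2
sqrt(6278.4) = 79.23636 cm/s
v = 0.9 * 79.23636 = 71.3127 cm/s


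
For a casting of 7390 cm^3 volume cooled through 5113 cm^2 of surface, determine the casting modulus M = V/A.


Formula: Casting Modulus M = V / A
M = 7390 cm^3 / 5113 cm^2 = 1.4453 cm

Answer: 1.4453 cm


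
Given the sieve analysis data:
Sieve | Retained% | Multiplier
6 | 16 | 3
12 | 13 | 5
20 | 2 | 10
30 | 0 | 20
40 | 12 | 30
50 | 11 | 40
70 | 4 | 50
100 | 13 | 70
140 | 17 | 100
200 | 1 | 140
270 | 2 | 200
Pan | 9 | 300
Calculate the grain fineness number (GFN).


Formula: GFN = sum(pct * multiplier) / sum(pct)
sum(pct * multiplier) = 6983
sum(pct) = 100
GFN = 6983 / 100 = 69.83

Answer: 69.83


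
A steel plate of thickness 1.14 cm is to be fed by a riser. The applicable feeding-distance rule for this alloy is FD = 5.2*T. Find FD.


Formula: FD = 5.2 * T  (riser feeding-distance rule)
FD = 5.2 * 1.14 cm = 5.9280 cm

Answer: 5.9280 cm


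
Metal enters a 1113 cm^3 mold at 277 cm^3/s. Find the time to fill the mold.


Formula: t_fill = V_mold / Q_flow
t = 1113 cm^3 / 277 cm^3/s = 4.0181 s

Answer: 4.0181 s


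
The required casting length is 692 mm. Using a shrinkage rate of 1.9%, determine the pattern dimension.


Formula: L_pattern = L_casting * (1 + shrinkage_rate/100)
Shrinkage factor = 1 + 1.9/100 = 1.019
L_pattern = 692 mm * 1.019 = 705.1480 mm

705.1480 mm


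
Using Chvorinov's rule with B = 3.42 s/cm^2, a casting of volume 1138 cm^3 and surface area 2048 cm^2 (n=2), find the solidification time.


Formula: t_s = B * (V/A)^n  (Chvorinov's rule, n=2)
Modulus M = V/A = 1138/2048 = 0.555664 cm
M^2 = 0.555664^2 = 0.308762 cm^2
t_s = 3.42 * 0.308762 = 1.0560 s

Answer: 1.0560 s


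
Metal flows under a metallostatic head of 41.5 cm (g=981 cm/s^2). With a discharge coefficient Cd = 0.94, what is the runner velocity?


Formula: v = Cd * sqrt(2 * g * h)  (Torricelli with discharge coefficient)
2*g*h = 2 * 981 * 41.5 = 81423.0 cm^2/s^2
sqrt(81423.0) = 285.34716 cm/s
v = 0.94 * 285.34716 = 268.2263 cm/s

Answer: 268.2263 cm/s


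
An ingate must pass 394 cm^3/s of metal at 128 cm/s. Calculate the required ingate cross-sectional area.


Formula: A_ingate = Q / v  (continuity equation)
A = 394 cm^3/s / 128 cm/s = 3.0781 cm^2

Answer: 3.0781 cm^2


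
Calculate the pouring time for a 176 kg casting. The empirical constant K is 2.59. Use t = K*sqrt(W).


Formula: t = K * sqrt(W)
sqrt(W) = sqrt(176) = 13.26650
t = 2.59 * 13.26650 = 34.3602 s

34.3602 s


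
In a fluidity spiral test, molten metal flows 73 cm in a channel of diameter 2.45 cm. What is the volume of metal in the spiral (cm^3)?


Formula: V = pi * (d/2)^2 * L  (cylinder volume)
Radius = 2.45/2 = 1.225 cm
V = pi * 1.225^2 * 73 = 344.1477 cm^3

Answer: 344.1477 cm^3


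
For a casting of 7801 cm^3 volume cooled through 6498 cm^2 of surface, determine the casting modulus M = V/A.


Formula: Casting Modulus M = V / A
M = 7801 cm^3 / 6498 cm^2 = 1.2005 cm

1.2005 cm


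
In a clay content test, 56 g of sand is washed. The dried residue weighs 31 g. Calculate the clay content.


Formula: Clay% = (W_total - W_washed) / W_total * 100
Clay mass = 56 - 31 = 25 g
Clay% = 25 / 56 * 100 = 44.6429%

44.6429%


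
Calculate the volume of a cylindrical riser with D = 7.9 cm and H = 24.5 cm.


Formula: V = pi * (D/2)^2 * H  (cylinder volume)
Radius = D/2 = 7.9/2 = 3.95 cm
V = pi * 3.95^2 * 24.5 = 1200.9091 cm^3

1200.9091 cm^3


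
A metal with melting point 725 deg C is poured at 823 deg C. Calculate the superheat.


Formula: Superheat = T_pour - T_melt
Superheat = 823 - 725 = 98 deg C

Answer: 98 deg C


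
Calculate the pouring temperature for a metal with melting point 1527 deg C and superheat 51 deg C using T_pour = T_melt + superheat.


Formula: T_pour = T_melt + Superheat
T_pour = 1527 + 51 = 1578 deg C


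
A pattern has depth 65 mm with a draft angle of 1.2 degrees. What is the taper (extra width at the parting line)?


Formula: taper = depth * tan(draft_angle)
tan(1.2 deg) = 0.0209470
taper = 65 mm * 0.0209470 = 1.3616 mm

1.3616 mm


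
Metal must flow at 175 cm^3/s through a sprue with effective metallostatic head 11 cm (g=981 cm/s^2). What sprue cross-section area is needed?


Formula: v = sqrt(2*g*h), A = Q/v
Velocity: v = sqrt(2 * 981 * 11) = sqrt(21582) = 146.9081 cm/s
Sprue area: A = Q / v = 175 / 146.9081 = 1.1912 cm^2

1.1912 cm^2


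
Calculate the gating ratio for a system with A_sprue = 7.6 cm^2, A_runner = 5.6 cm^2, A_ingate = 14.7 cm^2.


Sprue:Runner:Ingate = 1 : 5.6/7.6 : 14.7/7.6 = 1:0.74:1.93

Answer: 1:0.74:1.93


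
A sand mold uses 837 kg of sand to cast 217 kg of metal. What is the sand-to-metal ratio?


Formula: Sand-to-Metal Ratio = W_sand / W_metal
Ratio = 837 kg / 217 kg = 3.8571

3.8571


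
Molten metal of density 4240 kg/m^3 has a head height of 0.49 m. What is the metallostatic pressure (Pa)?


Formula: P = rho * g * h
rho * g = 4240 * 9.81 = 41594.4 N/m^3
P = 41594.4 * 0.49 = 20381.2560 Pa

Final answer: 20381.2560 Pa


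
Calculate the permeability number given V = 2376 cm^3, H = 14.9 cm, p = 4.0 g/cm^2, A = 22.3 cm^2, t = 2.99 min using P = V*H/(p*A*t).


Formula: Permeability Number P = (V * H) / (p * A * t)
Numerator: V * H = 2376 * 14.9 = 35402.4
Denominator: p * A * t = 4.0 * 22.3 * 2.99 = 266.708
P = 35402.4 / 266.708 = 132.7384

Final answer: 132.7384


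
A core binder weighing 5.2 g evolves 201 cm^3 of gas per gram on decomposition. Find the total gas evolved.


Formula: V_gas = W_binder * gas_evolution_rate
V = 5.2 g * 201 cm^3/g = 1045.2000 cm^3

Answer: 1045.2000 cm^3


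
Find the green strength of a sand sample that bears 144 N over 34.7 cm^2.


Formula: Compressive Strength = Force / Area
Strength = 144 N / 34.7 cm^2 = 4.1499 N/cm^2

4.1499 N/cm^2


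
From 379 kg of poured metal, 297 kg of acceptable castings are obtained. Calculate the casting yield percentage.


Formula: Casting Yield = (W_good / W_total) * 100
Yield = (297 kg / 379 kg) * 100 = 78.3641%

Answer: 78.3641%


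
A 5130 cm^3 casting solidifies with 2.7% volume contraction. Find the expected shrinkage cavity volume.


Formula: V_shrink = V_casting * shrinkage_pct / 100
V_shrink = 5130 cm^3 * 2.7 / 100 = 138.5100 cm^3


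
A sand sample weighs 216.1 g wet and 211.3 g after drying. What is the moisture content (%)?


Formula: MC = (W_wet - W_dry) / W_wet * 100
Water mass = 216.1 - 211.3 = 4.8 g
MC = 4.8 / 216.1 * 100 = 2.2212%

Answer: 2.2212%


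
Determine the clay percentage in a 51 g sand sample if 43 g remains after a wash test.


Formula: Clay% = (W_total - W_washed) / W_total * 100
Clay mass = 51 - 43 = 8 g
Clay% = 8 / 51 * 100 = 15.6863%

15.6863%


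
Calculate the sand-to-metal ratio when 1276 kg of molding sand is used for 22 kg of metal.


Formula: Sand-to-Metal Ratio = W_sand / W_metal
Ratio = 1276 kg / 22 kg = 58.0000

Answer: 58.0000


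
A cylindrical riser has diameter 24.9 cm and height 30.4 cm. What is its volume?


Formula: V = pi * (D/2)^2 * H  (cylinder volume)
Radius = D/2 = 24.9/2 = 12.45 cm
V = pi * 12.45^2 * 30.4 = 14803.4233 cm^3

Final answer: 14803.4233 cm^3


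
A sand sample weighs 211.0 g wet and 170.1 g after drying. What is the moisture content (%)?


Formula: MC = (W_wet - W_dry) / W_wet * 100
Water mass = 211.0 - 170.1 = 40.9 g
MC = 40.9 / 211.0 * 100 = 19.3839%


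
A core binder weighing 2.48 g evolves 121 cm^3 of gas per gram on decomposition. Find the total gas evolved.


Formula: V_gas = W_binder * gas_evolution_rate
V = 2.48 g * 121 cm^3/g = 300.0800 cm^3

300.0800 cm^3


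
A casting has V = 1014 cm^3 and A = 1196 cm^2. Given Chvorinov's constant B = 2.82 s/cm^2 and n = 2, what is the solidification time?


Formula: t_s = B * (V/A)^n  (Chvorinov's rule, n=2)
Modulus M = V/A = 1014/1196 = 0.847826 cm
M^2 = 0.847826^2 = 0.718809 cm^2
t_s = 2.82 * 0.718809 = 2.0270 s

Final answer: 2.0270 s


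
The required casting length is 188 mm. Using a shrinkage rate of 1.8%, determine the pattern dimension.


Formula: L_pattern = L_casting * (1 + shrinkage_rate/100)
Shrinkage factor = 1 + 1.8/100 = 1.018
L_pattern = 188 mm * 1.018 = 191.3840 mm

Answer: 191.3840 mm


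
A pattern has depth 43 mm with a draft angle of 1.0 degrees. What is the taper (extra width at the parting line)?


Formula: taper = depth * tan(draft_angle)
tan(1.0 deg) = 0.0174551
taper = 43 mm * 0.0174551 = 0.7506 mm

Final answer: 0.7506 mm


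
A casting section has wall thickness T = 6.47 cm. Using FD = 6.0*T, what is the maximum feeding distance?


Formula: FD = 6.0 * T  (riser feeding-distance rule)
FD = 6.0 * 6.47 cm = 38.8200 cm

38.8200 cm


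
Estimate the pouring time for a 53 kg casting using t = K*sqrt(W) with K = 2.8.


Formula: t = K * sqrt(W)
sqrt(W) = sqrt(53) = 7.28011
t = 2.8 * 7.28011 = 20.3843 s

20.3843 s


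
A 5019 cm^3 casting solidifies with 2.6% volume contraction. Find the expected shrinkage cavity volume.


Formula: V_shrink = V_casting * shrinkage_pct / 100
V_shrink = 5019 cm^3 * 2.6 / 100 = 130.4940 cm^3

Answer: 130.4940 cm^3


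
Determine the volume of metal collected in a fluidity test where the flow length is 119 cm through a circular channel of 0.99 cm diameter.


Formula: V = pi * (d/2)^2 * L  (cylinder volume)
Radius = 0.99/2 = 0.495 cm
V = pi * 0.495^2 * 119 = 91.6025 cm^3

Answer: 91.6025 cm^3


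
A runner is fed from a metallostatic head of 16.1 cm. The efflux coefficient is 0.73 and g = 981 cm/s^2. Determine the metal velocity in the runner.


Formula: v = Cd * sqrt(2 * g * h)  (Torricelli with discharge coefficient)
2*g*h = 2 * 981 * 16.1 = 31588.2 cm^2/s^2
sqrt(31588.2) = 177.73070 cm/s
v = 0.73 * 177.73070 = 129.7434 cm/s

Final answer: 129.7434 cm/s


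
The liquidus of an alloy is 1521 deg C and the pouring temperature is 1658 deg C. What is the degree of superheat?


Formula: Superheat = T_pour - T_melt
Superheat = 1658 - 1521 = 137 deg C

Final answer: 137 deg C


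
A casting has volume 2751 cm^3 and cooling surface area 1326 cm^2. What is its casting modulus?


Formula: Casting Modulus M = V / A
M = 2751 cm^3 / 1326 cm^2 = 2.0747 cm

Answer: 2.0747 cm


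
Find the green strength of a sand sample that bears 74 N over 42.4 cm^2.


Formula: Compressive Strength = Force / Area
Strength = 74 N / 42.4 cm^2 = 1.7453 N/cm^2

1.7453 N/cm^2


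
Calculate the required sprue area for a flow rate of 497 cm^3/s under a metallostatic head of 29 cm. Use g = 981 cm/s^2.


Formula: v = sqrt(2*g*h), A = Q/v
Velocity: v = sqrt(2 * 981 * 29) = sqrt(56898) = 238.5330 cm/s
Sprue area: A = Q / v = 497 / 238.5330 = 2.0836 cm^2

Final answer: 2.0836 cm^2


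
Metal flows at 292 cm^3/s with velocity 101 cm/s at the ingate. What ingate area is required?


Formula: A_ingate = Q / v  (continuity equation)
A = 292 cm^3/s / 101 cm/s = 2.8911 cm^2

Answer: 2.8911 cm^2


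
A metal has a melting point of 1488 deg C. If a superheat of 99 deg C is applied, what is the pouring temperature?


Formula: T_pour = T_melt + Superheat
T_pour = 1488 + 99 = 1587 deg C

Answer: 1587 deg C


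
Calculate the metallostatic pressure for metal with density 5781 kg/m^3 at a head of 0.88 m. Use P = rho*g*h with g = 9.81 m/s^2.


Formula: P = rho * g * h
rho * g = 5781 * 9.81 = 56711.61 N/m^3
P = 56711.61 * 0.88 = 49906.2168 Pa

Final answer: 49906.2168 Pa


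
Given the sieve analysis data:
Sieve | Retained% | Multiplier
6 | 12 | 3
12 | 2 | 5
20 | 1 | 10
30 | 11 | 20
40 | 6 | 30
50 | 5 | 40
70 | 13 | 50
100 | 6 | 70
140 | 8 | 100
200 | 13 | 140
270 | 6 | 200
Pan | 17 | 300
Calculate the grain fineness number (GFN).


Formula: GFN = sum(pct * multiplier) / sum(pct)
sum(pct * multiplier) = 10646
sum(pct) = 100
GFN = 10646 / 100 = 106.46

Final answer: 106.46


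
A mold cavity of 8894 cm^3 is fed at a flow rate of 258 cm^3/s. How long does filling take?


Formula: t_fill = V_mold / Q_flow
t = 8894 cm^3 / 258 cm^3/s = 34.4729 s

34.4729 s


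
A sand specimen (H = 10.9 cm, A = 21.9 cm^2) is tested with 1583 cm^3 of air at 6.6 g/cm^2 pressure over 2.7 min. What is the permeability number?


Formula: Permeability Number P = (V * H) / (p * A * t)
Numerator: V * H = 1583 * 10.9 = 17254.7
Denominator: p * A * t = 6.6 * 21.9 * 2.7 = 390.258
P = 17254.7 / 390.258 = 44.2136

44.2136


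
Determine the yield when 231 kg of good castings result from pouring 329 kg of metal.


Formula: Casting Yield = (W_good / W_total) * 100
Yield = (231 kg / 329 kg) * 100 = 70.2128%

Answer: 70.2128%


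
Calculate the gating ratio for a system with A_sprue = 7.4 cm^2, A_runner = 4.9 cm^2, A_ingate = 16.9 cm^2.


Sprue:Runner:Ingate = 1 : 4.9/7.4 : 16.9/7.4 = 1:0.66:2.28

Answer: 1:0.66:2.28


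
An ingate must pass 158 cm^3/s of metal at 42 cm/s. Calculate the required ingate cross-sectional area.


Formula: A_ingate = Q / v  (continuity equation)
A = 158 cm^3/s / 42 cm/s = 3.7619 cm^2

Final answer: 3.7619 cm^2


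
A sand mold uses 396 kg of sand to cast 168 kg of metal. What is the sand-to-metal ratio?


Formula: Sand-to-Metal Ratio = W_sand / W_metal
Ratio = 396 kg / 168 kg = 2.3571

2.3571


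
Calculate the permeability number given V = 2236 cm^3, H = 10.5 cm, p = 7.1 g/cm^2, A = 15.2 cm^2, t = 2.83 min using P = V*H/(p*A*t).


Formula: Permeability Number P = (V * H) / (p * A * t)
Numerator: V * H = 2236 * 10.5 = 23478.0
Denominator: p * A * t = 7.1 * 15.2 * 2.83 = 305.4136
P = 23478.0 / 305.4136 = 76.8728

Final answer: 76.8728


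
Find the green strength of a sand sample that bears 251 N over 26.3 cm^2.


Formula: Compressive Strength = Force / Area
Strength = 251 N / 26.3 cm^2 = 9.5437 N/cm^2


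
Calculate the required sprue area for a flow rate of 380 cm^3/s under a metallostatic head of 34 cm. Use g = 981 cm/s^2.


Formula: v = sqrt(2*g*h), A = Q/v
Velocity: v = sqrt(2 * 981 * 34) = sqrt(66708) = 258.2789 cm/s
Sprue area: A = Q / v = 380 / 258.2789 = 1.4713 cm^2

1.4713 cm^2


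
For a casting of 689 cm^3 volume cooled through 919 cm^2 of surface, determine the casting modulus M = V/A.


Formula: Casting Modulus M = V / A
M = 689 cm^3 / 919 cm^2 = 0.7497 cm

Answer: 0.7497 cm


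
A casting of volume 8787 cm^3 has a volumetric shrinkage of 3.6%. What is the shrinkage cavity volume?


Formula: V_shrink = V_casting * shrinkage_pct / 100
V_shrink = 8787 cm^3 * 3.6 / 100 = 316.3320 cm^3

Answer: 316.3320 cm^3


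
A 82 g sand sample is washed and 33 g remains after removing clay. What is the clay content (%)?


Formula: Clay% = (W_total - W_washed) / W_total * 100
Clay mass = 82 - 33 = 49 g
Clay% = 49 / 82 * 100 = 59.7561%


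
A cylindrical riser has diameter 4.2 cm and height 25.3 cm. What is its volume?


Formula: V = pi * (D/2)^2 * H  (cylinder volume)
Radius = D/2 = 4.2/2 = 2.1 cm
V = pi * 2.1^2 * 25.3 = 350.5169 cm^3

Answer: 350.5169 cm^3


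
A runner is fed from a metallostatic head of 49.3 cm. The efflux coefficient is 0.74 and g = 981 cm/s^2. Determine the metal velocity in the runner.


Formula: v = Cd * sqrt(2 * g * h)  (Torricelli with discharge coefficient)
2*g*h = 2 * 981 * 49.3 = 96726.6 cm^2/s^2
sqrt(96726.6) = 311.00900 cm/s
v = 0.74 * 311.00900 = 230.1467 cm/s

Final answer: 230.1467 cm/s
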